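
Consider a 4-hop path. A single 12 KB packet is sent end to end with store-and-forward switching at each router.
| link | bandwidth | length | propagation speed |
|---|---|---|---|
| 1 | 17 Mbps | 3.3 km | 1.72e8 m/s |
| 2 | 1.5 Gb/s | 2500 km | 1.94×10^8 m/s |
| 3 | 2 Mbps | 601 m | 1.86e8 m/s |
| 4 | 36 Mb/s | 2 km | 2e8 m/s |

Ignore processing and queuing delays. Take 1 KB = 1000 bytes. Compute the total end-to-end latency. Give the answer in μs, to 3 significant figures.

L = 96000 bits.
Transmission delays (L/R per hop): 5647.06, 64, 48000, 2666.67 μs; sum = 56377.7 μs.
Propagation delays (d/s per hop): 19.186, 12886.6, 3.23118, 10 μs; sum = 12919 μs.
End-to-end = 69300 μs.

69300 μs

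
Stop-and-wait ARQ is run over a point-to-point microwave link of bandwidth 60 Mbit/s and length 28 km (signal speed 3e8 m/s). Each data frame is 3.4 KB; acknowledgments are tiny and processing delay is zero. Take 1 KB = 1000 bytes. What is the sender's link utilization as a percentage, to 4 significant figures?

70.83 %

t_tx = L/R = 27200/60000000 = 0.000453333 s.
t_prop = 28000/300000000 = 9.33333e-05 s; RTT = 0.000186667 s.
Cycle = t_tx + RTT = 0.00064 s.
Utilization = t_tx / cycle = 0.000453333/0.00064 = 70.83 %.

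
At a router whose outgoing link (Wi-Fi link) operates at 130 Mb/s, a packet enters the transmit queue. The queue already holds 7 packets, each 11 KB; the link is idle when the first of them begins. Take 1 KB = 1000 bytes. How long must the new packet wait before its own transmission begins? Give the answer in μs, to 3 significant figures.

Each queued packet: L/R = 88000/130000000 = 676.923 μs.
7 queued → 4738.46 μs.
Queuing delay = 4740 μs.

4740 μs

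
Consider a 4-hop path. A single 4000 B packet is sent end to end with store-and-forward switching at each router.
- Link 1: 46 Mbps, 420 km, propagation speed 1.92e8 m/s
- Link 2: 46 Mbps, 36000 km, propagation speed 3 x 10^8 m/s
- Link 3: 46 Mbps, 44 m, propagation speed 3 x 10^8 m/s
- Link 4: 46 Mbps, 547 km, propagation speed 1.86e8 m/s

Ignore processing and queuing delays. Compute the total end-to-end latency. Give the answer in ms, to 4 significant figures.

127.9 ms

L = 4000 × 8 = 32000 bits.
Transmission delay per hop = L/R = 32000/46000000 = 0.695652 ms; 4 hops → 2.78261 ms.
Propagation delays (d/s per hop): 2.1875, 120, 0.000146667, 2.94086 ms; sum = 125.129 ms.
End-to-end = 127.9 ms.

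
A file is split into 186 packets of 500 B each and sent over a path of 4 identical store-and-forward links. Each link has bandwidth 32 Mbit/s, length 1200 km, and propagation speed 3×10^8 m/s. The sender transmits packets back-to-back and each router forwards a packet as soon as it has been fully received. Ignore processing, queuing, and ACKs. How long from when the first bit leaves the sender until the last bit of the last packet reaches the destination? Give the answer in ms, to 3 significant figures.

39.6 ms

Per-hop transmission t_tx = L/R = 4000/32000000 = 0.125 ms.
Per-hop propagation t_prop = 1200000/300000000 = 4 ms.
Pipeline fill: first packet needs 4·t_tx to clear all hops; remaining 185 packets each add one t_tx.
Total = (4+186-1)·t_tx + 4·t_prop = 189·0.125 + 4·4 = 39.6 ms.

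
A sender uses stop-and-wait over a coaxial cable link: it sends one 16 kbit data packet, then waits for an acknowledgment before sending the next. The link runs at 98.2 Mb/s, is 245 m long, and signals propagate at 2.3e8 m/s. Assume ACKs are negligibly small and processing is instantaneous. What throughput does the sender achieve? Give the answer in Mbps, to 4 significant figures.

t_tx = L/R = 16000/98200000 = 0.000162933 s.
t_prop = 245/2.3e+08 = 1.06522e-06 s; RTT = 2.13043e-06 s.
Cycle = t_tx + RTT = 0.000165063 s.
Throughput = L / cycle = 16000 / 0.000165063 = 96.93 Mbps.

96.93 Mbps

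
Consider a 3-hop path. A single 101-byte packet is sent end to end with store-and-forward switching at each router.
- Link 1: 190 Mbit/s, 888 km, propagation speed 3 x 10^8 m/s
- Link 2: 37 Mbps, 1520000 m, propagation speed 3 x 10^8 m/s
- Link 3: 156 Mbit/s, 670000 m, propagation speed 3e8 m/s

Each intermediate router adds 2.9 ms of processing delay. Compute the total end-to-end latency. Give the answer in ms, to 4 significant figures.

L = 101 × 8 = 808 bits.
Transmission delays (L/R per hop): 0.00425263, 0.0218378, 0.00517949 ms; sum = 0.03127 ms.
Propagation delays (d/s per hop): 2.96, 5.06667, 2.23333 ms; sum = 10.26 ms.
Processing at 2 router(s): 2 × 2.9 ms = 5.8 ms.
End-to-end = 16.09 ms.

16.09 ms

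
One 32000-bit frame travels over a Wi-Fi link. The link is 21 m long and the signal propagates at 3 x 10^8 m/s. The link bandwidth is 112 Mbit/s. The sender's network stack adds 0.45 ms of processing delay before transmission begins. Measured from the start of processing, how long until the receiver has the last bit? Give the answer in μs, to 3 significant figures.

Transmission delay = L/R = 32000 / 112000000 = 285.714 μs.
Propagation delay = d/s = 21 m / 300000000 m/s = 0.07 μs.
Plus processing delay 0.45 ms = 450 μs.
Total = 736 μs.

736 μs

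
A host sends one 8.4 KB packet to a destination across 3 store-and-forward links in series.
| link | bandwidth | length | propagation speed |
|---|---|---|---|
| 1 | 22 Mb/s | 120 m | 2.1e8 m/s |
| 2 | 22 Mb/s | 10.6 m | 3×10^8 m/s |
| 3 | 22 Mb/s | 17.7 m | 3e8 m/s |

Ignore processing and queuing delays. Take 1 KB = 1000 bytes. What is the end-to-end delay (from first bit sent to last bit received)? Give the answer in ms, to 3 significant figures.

L = 67200 bits.
Transmission delay per hop = L/R = 67200/22000000 = 3.05455 ms; 3 hops → 9.16364 ms.
Propagation delays (d/s per hop): 0.000571429, 3.53333e-05, 5.9e-05 ms; sum = 0.000665762 ms.
End-to-end = 9.16 ms.

9.16 ms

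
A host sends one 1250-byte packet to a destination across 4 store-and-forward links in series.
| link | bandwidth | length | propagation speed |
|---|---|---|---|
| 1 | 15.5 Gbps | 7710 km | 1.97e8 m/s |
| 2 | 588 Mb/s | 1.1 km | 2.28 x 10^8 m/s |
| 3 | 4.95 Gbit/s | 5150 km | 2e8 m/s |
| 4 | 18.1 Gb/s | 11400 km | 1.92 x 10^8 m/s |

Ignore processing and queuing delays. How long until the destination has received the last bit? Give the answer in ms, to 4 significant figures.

124.3 ms

L = 1250 × 8 = 10000 bits.
Transmission delays (L/R per hop): 0.000645161, 0.0170068, 0.0020202, 0.000552486 ms; sum = 0.0202247 ms.
Propagation delays (d/s per hop): 39.1371, 0.00482456, 25.75, 59.375 ms; sum = 124.267 ms.
End-to-end = 124.3 ms.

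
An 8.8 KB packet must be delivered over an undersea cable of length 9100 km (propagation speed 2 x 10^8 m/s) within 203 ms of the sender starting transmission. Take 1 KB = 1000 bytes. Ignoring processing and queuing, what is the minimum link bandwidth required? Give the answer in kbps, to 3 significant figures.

L = 70400 bits.
Propagation delay = 9100000 / 200000000 = 45.5 ms.
Transmission budget = 203 − 45.5 = 157.5 ms.
R ≥ L / t_tx = 70400 bits / 0.1575 s = 447 kbps.

447 kbps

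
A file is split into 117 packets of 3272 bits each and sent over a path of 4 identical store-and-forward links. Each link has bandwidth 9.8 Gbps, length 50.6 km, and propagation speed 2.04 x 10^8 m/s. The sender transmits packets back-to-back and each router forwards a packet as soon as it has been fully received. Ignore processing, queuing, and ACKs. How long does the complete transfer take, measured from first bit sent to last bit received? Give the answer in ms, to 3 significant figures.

1.03 ms

Per-hop transmission t_tx = L/R = 3272/9800000000 = 0.000333878 ms.
Per-hop propagation t_prop = 50600/204000000 = 0.248039 ms.
Pipeline fill: first packet needs 4·t_tx to clear all hops; remaining 116 packets each add one t_tx.
Total = (4+117-1)·t_tx + 4·t_prop = 120·0.000333878 + 4·0.248039 = 1.03 ms.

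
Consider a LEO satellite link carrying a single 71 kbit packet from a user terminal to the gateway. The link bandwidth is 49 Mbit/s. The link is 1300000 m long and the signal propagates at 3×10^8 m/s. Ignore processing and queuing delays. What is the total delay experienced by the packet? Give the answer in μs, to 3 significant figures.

5780 μs

L = 71000 bits.
Transmission delay = L/R = 71000 / 49000000 = 1448.98 μs.
Propagation delay = d/s = 1300000 m / 300000000 m/s = 4333.33 μs.
Total = 5780 μs.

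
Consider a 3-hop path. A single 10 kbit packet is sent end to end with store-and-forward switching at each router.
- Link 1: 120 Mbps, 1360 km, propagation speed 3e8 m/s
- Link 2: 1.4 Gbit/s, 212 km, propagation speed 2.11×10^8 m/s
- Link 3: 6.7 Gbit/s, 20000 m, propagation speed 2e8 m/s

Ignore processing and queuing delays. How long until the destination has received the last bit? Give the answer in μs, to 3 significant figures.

L = 10000 bits.
Transmission delays (L/R per hop): 83.3333, 7.14286, 1.49254 μs; sum = 91.9687 μs.
Propagation delays (d/s per hop): 4533.33, 1004.74, 100 μs; sum = 5638.07 μs.
End-to-end = 5730 μs.

5730 μs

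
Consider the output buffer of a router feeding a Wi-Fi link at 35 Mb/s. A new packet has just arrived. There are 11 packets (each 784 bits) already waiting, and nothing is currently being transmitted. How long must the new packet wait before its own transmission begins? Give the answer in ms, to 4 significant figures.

0.2464 ms

Each queued packet: L/R = 784/35000000 = 0.0224 ms.
11 queued → 0.2464 ms.
Queuing delay = 0.2464 ms.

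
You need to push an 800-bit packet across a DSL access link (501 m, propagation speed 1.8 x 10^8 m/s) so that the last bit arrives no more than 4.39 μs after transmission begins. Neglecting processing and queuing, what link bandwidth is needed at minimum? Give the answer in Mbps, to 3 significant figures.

498 Mbps

Propagation delay = 501 / 180000000 = 2.78333 μs.
Transmission budget = 4.39 − 2.78333 = 1.60667 μs.
R ≥ L / t_tx = 800 bits / 1.60667e-06 s = 498 Mbps.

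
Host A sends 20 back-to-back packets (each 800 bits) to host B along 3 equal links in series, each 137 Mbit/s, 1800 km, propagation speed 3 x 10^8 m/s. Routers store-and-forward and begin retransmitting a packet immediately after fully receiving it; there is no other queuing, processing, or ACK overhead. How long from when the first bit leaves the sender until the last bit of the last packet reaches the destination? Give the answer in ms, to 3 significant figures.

Per-hop transmission t_tx = L/R = 800/137000000 = 0.00583942 ms.
Per-hop propagation t_prop = 1800000/300000000 = 6 ms.
Pipeline fill: first packet needs 3·t_tx to clear all hops; remaining 19 packets each add one t_tx.
Total = (3+20-1)·t_tx + 3·t_prop = 22·0.00583942 + 3·6 = 18.1 ms.

18.1 ms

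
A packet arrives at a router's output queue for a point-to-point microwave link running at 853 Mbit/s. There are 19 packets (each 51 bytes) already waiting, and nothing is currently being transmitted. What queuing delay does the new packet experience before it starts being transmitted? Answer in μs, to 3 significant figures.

Each queued packet: L/R = 408/853000000 = 0.478312 μs.
19 queued → 9.08792 μs.
Queuing delay = 9.09 μs.

9.09 μs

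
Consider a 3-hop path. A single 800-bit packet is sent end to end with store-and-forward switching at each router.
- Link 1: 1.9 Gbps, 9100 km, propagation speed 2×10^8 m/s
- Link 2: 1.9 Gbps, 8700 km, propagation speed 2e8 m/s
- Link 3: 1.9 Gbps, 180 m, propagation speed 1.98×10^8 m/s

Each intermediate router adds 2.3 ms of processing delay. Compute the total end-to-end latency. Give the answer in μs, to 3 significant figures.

93600 μs

Transmission delay per hop = L/R = 800/1900000000 = 0.421053 μs; 3 hops → 1.26316 μs.
Propagation delays (d/s per hop): 45500, 43500, 0.909091 μs; sum = 89000.9 μs.
Processing at 2 router(s): 2 × 2.3 ms = 4600 μs.
End-to-end = 93600 μs.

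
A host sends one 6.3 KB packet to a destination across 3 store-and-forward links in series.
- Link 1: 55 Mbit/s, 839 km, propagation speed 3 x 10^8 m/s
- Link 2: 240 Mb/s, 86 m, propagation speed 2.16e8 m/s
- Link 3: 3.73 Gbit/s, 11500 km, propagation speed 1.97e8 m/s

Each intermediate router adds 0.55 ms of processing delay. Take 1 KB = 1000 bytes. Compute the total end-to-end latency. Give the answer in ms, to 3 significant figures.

63.4 ms

L = 50400 bits.
Transmission delays (L/R per hop): 0.916364, 0.21, 0.0135121 ms; sum = 1.13988 ms.
Propagation delays (d/s per hop): 2.79667, 0.000398148, 58.3756 ms; sum = 61.1727 ms.
Processing at 2 router(s): 2 × 0.55 ms = 1.1 ms.
End-to-end = 63.4 ms.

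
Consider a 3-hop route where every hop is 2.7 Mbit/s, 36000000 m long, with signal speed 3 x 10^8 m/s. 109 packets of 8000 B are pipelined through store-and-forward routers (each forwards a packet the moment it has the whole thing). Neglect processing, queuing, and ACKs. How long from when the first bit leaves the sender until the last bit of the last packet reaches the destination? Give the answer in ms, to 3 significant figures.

2990 ms

Per-hop transmission t_tx = L/R = 64000/2700000 = 23.7037 ms.
Per-hop propagation t_prop = 36000000/300000000 = 120 ms.
Pipeline fill: first packet needs 3·t_tx to clear all hops; remaining 108 packets each add one t_tx.
Total = (3+109-1)·t_tx + 3·t_prop = 111·23.7037 + 3·120 = 2990 ms.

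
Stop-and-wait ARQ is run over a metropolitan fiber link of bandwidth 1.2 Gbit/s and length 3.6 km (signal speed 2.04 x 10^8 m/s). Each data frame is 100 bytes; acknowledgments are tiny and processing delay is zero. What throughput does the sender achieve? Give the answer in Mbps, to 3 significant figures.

22.2 Mbps

t_tx = L/R = 800/1200000000 = 6.66667e-07 s.
t_prop = 3600/204000000 = 1.76471e-05 s; RTT = 3.52941e-05 s.
Cycle = t_tx + RTT = 3.59608e-05 s.
Throughput = L / cycle = 800 / 3.59608e-05 = 22.2 Mbps.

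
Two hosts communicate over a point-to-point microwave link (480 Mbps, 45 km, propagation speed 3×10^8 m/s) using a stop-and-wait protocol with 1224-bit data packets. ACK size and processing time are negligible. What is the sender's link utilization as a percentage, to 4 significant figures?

t_tx = L/R = 1224/480000000 = 2.55e-06 s.
t_prop = 45000/300000000 = 0.00015 s; RTT = 0.0003 s.
Cycle = t_tx + RTT = 0.00030255 s.
Utilization = t_tx / cycle = 2.55e-06/0.00030255 = 0.8428 %.

0.8428 %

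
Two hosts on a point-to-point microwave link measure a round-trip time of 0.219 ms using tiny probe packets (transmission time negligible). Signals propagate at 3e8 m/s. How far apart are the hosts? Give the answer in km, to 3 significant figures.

32.9 km

One-way propagation = RTT/2 = 0.1095 ms.
d = s × t = 300000000 × 0.0001095 = 32.9 km.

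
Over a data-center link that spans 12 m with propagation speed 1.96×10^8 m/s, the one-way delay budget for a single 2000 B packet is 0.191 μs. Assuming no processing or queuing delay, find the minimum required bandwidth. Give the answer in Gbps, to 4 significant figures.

123.3 Gbps

L = 16000 bits.
Propagation delay = 12 / 196000000 = 0.0612245 μs.
Transmission budget = 0.191 − 0.0612245 = 0.129776 μs.
R ≥ L / t_tx = 16000 bits / 1.29776e-07 s = 123.3 Gbps.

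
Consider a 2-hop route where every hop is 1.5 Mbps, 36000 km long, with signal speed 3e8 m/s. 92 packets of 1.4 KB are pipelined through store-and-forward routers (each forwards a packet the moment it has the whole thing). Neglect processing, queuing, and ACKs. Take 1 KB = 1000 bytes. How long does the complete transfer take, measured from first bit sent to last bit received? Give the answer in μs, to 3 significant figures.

Per-hop transmission t_tx = L/R = 11200/1500000 = 7466.67 μs.
Per-hop propagation t_prop = 36000000/300000000 = 120000 μs.
Pipeline fill: first packet needs 2·t_tx to clear all hops; remaining 91 packets each add one t_tx.
Total = (2+92-1)·t_tx + 2·t_prop = 93·7466.67 + 2·120000 = 934000 μs.

934000 μs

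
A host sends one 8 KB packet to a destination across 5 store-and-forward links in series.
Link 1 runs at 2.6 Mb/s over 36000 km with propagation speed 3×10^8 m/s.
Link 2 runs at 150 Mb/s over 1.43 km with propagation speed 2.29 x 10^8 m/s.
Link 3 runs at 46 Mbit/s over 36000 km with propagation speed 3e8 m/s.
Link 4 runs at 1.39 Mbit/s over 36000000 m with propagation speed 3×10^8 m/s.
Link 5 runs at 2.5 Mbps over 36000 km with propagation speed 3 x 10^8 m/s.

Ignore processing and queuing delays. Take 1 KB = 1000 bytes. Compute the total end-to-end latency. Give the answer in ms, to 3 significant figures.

578 ms

L = 64000 bits.
Transmission delays (L/R per hop): 24.6154, 0.426667, 1.3913, 46.0432, 25.6 ms; sum = 98.0765 ms.
Propagation delays (d/s per hop): 120, 0.00624454, 120, 120, 120 ms; sum = 480.006 ms.
End-to-end = 578 ms.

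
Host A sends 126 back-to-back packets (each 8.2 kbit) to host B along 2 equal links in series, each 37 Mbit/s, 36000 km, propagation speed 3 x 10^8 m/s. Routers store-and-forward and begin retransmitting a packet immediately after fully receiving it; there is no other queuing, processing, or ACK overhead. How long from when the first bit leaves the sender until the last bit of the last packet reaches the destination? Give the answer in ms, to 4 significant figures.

Per-hop transmission t_tx = L/R = 8200/37000000 = 0.221622 ms.
Per-hop propagation t_prop = 36000000/300000000 = 120 ms.
Pipeline fill: first packet needs 2·t_tx to clear all hops; remaining 125 packets each add one t_tx.
Total = (2+126-1)·t_tx + 2·t_prop = 127·0.221622 + 2·120 = 268.1 ms.

268.1 ms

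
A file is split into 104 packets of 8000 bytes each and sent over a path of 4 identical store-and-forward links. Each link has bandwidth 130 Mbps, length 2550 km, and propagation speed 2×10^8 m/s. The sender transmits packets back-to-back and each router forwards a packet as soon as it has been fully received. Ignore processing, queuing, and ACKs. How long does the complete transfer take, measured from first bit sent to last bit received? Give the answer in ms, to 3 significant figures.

Per-hop transmission t_tx = L/R = 64000/130000000 = 0.492308 ms.
Per-hop propagation t_prop = 2550000/200000000 = 12.75 ms.
Pipeline fill: first packet needs 4·t_tx to clear all hops; remaining 103 packets each add one t_tx.
Total = (4+104-1)·t_tx + 4·t_prop = 107·0.492308 + 4·12.75 = 104 ms.

104 ms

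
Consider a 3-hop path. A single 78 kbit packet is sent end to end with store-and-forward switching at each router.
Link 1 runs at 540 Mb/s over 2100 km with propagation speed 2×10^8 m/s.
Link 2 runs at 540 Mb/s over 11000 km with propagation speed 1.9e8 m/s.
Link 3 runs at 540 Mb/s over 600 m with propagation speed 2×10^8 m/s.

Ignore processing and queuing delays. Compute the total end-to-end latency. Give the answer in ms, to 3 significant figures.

68.8 ms

L = 78000 bits.
Transmission delay per hop = L/R = 78000/540000000 = 0.144444 ms; 3 hops → 0.433333 ms.
Propagation delays (d/s per hop): 10.5, 57.8947, 0.003 ms; sum = 68.3977 ms.
End-to-end = 68.8 ms.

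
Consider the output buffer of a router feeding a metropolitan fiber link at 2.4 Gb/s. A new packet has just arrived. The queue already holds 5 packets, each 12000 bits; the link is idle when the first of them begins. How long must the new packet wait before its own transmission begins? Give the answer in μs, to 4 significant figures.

25.00 μs

Each queued packet: L/R = 12000/2400000000 = 5 μs.
5 queued → 25 μs.
Queuing delay = 25.00 μs.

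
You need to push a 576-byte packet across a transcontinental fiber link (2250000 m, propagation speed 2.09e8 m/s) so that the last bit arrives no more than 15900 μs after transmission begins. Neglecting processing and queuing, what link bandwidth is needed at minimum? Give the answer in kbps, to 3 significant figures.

897 kbps

L = 4608 bits.
Propagation delay = 2250000 / 209000000 = 10765.6 μs.
Transmission budget = 15900 − 10765.6 = 5134.45 μs.
R ≥ L / t_tx = 4608 bits / 0.00513445 s = 897 kbps.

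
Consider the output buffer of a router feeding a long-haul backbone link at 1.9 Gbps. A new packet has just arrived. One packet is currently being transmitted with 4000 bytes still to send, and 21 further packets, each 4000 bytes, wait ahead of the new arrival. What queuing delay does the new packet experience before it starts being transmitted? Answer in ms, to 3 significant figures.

0.371 ms

Each queued packet: L/R = 32000/1900000000 = 0.0168421 ms.
21 queued → 0.353684 ms.
Plus remaining 32000 bits of current packet: 0.0168421 ms.
Queuing delay = 0.371 ms.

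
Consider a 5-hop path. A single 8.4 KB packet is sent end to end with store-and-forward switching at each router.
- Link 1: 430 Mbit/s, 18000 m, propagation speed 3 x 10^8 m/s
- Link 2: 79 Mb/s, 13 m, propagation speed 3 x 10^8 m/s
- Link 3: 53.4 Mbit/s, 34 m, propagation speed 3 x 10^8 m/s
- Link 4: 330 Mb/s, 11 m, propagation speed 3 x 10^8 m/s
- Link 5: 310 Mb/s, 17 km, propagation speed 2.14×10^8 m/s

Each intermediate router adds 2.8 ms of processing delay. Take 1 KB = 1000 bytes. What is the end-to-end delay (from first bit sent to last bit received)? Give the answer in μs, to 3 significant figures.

L = 67200 bits.
Transmission delays (L/R per hop): 156.279, 850.633, 1258.43, 203.636, 216.774 μs; sum = 2685.75 μs.
Propagation delays (d/s per hop): 60, 0.0433333, 0.113333, 0.0366667, 79.4393 μs; sum = 139.633 μs.
Processing at 4 router(s): 4 × 2.8 ms = 11200 μs.
End-to-end = 14000 μs.

14000 μs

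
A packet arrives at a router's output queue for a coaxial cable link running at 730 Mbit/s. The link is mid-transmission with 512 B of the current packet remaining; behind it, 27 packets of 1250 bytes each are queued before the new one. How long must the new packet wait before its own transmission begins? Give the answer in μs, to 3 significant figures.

375 μs

Each queued packet: L/R = 10000/730000000 = 13.6986 μs.
27 queued → 369.863 μs.
Plus remaining 4096 bits of current packet: 5.61096 μs.
Queuing delay = 375 μs.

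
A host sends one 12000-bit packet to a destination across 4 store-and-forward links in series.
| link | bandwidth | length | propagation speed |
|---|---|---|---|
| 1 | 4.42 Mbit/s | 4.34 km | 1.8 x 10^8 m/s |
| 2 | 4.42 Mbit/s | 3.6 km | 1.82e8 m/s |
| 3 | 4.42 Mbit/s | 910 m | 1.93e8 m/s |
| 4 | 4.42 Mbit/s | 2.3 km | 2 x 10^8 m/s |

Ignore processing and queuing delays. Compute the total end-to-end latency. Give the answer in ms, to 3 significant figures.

10.9 ms

Transmission delay per hop = L/R = 12000/4420000 = 2.71493 ms; 4 hops → 10.8597 ms.
Propagation delays (d/s per hop): 0.0241111, 0.0197802, 0.00471503, 0.0115 ms; sum = 0.0601064 ms.
End-to-end = 10.9 ms.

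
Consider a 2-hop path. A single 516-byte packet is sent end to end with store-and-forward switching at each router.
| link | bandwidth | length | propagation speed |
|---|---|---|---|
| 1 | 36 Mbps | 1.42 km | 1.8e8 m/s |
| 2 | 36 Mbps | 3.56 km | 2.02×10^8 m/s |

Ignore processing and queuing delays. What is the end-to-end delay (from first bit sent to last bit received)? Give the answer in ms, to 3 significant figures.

L = 516 × 8 = 4128 bits.
Transmission delay per hop = L/R = 4128/36000000 = 0.114667 ms; 2 hops → 0.229333 ms.
Propagation delays (d/s per hop): 0.00788889, 0.0176238 ms; sum = 0.0255127 ms.
End-to-end = 0.255 ms.

0.255 ms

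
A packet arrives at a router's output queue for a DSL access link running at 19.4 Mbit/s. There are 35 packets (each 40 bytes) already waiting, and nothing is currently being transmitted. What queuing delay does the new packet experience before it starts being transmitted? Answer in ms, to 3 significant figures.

Each queued packet: L/R = 320/19400000 = 0.0164948 ms.
35 queued → 0.57732 ms.
Queuing delay = 0.577 ms.

0.577 ms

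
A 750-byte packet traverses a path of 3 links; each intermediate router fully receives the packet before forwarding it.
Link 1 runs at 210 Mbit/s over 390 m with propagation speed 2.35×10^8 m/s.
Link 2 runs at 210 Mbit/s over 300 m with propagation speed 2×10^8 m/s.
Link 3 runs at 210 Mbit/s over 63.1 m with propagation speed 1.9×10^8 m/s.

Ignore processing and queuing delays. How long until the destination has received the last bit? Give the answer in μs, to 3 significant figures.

89.2 μs

L = 750 × 8 = 6000 bits.
Transmission delay per hop = L/R = 6000/210000000 = 28.5714 μs; 3 hops → 85.7143 μs.
Propagation delays (d/s per hop): 1.65957, 1.5, 0.332105 μs; sum = 3.49168 μs.
End-to-end = 89.2 μs.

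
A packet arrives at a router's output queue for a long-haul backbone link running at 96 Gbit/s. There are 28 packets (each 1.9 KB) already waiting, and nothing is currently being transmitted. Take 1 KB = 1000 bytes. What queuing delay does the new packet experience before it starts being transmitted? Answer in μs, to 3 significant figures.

Each queued packet: L/R = 15200/96000000000 = 0.158333 μs.
28 queued → 4.43333 μs.
Queuing delay = 4.43 μs.

4.43 μs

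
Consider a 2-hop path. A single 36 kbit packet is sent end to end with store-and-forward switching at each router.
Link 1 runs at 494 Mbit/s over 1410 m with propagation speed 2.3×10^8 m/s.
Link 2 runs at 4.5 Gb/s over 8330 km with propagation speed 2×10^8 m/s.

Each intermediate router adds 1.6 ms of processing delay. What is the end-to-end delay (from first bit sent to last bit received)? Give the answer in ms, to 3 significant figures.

43.3 ms

L = 36000 bits.
Transmission delays (L/R per hop): 0.0728745, 0.008 ms; sum = 0.0808745 ms.
Propagation delays (d/s per hop): 0.00613043, 41.65 ms; sum = 41.6561 ms.
Processing at 1 router(s): 1 × 1.6 ms = 1.6 ms.
End-to-end = 43.3 ms.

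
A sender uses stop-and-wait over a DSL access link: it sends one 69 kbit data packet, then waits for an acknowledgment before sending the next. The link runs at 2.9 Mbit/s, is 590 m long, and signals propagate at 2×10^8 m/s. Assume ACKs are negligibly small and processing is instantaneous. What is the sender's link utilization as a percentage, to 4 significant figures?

t_tx = L/R = 69000/2900000 = 0.0237931 s.
t_prop = 590/200000000 = 2.95e-06 s; RTT = 5.9e-06 s.
Cycle = t_tx + RTT = 0.023799 s.
Utilization = t_tx / cycle = 0.0237931/0.023799 = 99.98 %.

99.98 %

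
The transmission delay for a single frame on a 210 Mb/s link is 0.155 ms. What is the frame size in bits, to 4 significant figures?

L = R × t_tx = 210000000 b/s × 0.000155 s = 32550 bits.

32550 bits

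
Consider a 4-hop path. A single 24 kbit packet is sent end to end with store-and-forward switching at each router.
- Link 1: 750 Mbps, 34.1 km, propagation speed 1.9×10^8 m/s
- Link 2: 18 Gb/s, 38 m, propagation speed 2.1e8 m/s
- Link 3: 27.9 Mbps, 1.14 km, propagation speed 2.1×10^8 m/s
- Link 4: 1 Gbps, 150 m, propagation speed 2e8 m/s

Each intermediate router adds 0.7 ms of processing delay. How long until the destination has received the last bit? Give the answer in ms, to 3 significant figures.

3.20 ms

L = 24000 bits.
Transmission delays (L/R per hop): 0.032, 0.00133333, 0.860215, 0.024 ms; sum = 0.917548 ms.
Propagation delays (d/s per hop): 0.179474, 0.000180952, 0.00542857, 0.00075 ms; sum = 0.185833 ms.
Processing at 3 router(s): 3 × 0.7 ms = 2.1 ms.
End-to-end = 3.20 ms.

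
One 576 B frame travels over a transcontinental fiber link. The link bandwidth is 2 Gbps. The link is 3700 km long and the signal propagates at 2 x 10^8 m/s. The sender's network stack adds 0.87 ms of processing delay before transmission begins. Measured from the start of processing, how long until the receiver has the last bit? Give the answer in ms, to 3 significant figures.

19.4 ms

L = 576 × 8 = 4608 bits.
Transmission delay = L/R = 4608 / 2000000000 = 0.002304 ms.
Propagation delay = d/s = 3700000 m / 200000000 m/s = 18.5 ms.
Plus processing delay 0.87 ms = 0.87 ms.
Total = 19.4 ms.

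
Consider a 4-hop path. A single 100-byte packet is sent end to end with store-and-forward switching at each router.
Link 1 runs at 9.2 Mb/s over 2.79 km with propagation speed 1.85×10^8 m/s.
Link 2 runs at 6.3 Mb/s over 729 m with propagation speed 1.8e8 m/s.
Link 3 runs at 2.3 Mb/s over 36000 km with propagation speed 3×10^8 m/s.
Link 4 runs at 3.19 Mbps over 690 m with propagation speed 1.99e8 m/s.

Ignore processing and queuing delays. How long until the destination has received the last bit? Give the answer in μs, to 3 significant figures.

121000 μs

L = 100 × 8 = 800 bits.
Transmission delays (L/R per hop): 86.9565, 126.984, 347.826, 250.784 μs; sum = 812.55 μs.
Propagation delays (d/s per hop): 15.0811, 4.05, 120000, 3.46734 μs; sum = 120023 μs.
End-to-end = 121000 μs.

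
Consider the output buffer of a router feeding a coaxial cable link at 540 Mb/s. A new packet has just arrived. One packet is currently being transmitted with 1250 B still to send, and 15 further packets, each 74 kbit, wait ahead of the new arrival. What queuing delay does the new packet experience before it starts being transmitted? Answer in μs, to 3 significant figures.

Each queued packet: L/R = 74000/540000000 = 137.037 μs.
15 queued → 2055.56 μs.
Plus remaining 10000 bits of current packet: 18.5185 μs.
Queuing delay = 2070 μs.

2070 μs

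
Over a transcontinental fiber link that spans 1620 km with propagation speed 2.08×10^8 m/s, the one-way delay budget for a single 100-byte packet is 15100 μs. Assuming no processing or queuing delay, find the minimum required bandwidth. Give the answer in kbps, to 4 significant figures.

L = 800 bits.
Propagation delay = 1620000 / 208000000 = 7788.46 μs.
Transmission budget = 15100 − 7788.46 = 7311.54 μs.
R ≥ L / t_tx = 800 bits / 0.00731154 s = 109.4 kbps.

109.4 kbps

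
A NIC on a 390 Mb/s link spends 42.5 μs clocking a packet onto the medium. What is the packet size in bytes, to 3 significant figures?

L = R × t_tx = 390000000 b/s × 4.25e-05 s = 16575 bits.
In bytes: 16575 / 8 = 2070 bytes.

2070 bytes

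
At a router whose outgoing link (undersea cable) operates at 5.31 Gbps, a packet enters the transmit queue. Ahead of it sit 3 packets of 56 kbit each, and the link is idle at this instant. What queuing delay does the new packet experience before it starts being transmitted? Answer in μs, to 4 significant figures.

Each queued packet: L/R = 56000/5310000000 = 10.5461 μs.
3 queued → 31.6384 μs.
Queuing delay = 31.64 μs.

31.64 μs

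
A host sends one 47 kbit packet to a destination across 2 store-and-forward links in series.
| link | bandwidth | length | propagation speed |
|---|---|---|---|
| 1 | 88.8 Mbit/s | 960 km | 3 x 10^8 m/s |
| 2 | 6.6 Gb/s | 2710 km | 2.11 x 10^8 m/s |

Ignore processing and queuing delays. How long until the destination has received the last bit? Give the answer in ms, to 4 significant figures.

L = 47000 bits.
Transmission delays (L/R per hop): 0.529279, 0.00712121 ms; sum = 0.5364 ms.
Propagation delays (d/s per hop): 3.2, 12.8436 ms; sum = 16.0436 ms.
End-to-end = 16.58 ms.

16.58 ms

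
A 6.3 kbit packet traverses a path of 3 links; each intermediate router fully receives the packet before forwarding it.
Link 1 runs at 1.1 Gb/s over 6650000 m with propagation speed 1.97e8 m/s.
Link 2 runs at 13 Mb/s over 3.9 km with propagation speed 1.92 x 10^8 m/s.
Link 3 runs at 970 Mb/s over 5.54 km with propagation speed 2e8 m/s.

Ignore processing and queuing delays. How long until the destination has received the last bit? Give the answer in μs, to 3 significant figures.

34300 μs

L = 6300 bits.
Transmission delays (L/R per hop): 5.72727, 484.615, 6.49485 μs; sum = 496.838 μs.
Propagation delays (d/s per hop): 33756.3, 20.3125, 27.7 μs; sum = 33804.4 μs.
End-to-end = 34300 μs.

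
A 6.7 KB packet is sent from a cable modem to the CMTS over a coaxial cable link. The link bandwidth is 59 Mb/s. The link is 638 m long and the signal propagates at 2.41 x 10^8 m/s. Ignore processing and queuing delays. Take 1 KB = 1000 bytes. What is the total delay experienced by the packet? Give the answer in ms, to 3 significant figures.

L = 53600 bits.
Transmission delay = L/R = 53600 / 59000000 = 0.908475 ms.
Propagation delay = d/s = 638 m / 241000000 m/s = 0.0026473 ms.
Total = 0.911 ms.

0.911 ms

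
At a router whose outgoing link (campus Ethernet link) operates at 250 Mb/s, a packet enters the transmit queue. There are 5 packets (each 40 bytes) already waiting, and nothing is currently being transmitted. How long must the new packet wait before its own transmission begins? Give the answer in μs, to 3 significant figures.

6.40 μs

Each queued packet: L/R = 320/250000000 = 1.28 μs.
5 queued → 6.4 μs.
Queuing delay = 6.40 μs.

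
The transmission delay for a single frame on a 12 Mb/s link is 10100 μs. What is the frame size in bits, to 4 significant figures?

121200 bits

L = R × t_tx = 12000000 b/s × 0.0101 s = 121200 bits.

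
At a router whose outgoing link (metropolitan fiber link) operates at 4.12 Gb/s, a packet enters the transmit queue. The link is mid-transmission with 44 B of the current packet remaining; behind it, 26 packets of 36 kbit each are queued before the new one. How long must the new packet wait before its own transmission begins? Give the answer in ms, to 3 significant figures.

0.227 ms

Each queued packet: L/R = 36000/4120000000 = 0.00873786 ms.
26 queued → 0.227184 ms.
Plus remaining 352 bits of current packet: 8.54369e-05 ms.
Queuing delay = 0.227 ms.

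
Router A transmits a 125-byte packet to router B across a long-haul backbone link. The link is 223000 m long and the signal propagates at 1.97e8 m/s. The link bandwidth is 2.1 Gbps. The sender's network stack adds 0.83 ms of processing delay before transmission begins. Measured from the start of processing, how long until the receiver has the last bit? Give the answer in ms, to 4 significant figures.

1.962 ms

L = 125 × 8 = 1000 bits.
Transmission delay = L/R = 1000 / 2100000000 = 0.00047619 ms.
Propagation delay = d/s = 223000 m / 197000000 m/s = 1.13198 ms.
Plus processing delay 0.83 ms = 0.83 ms.
Total = 1.962 ms.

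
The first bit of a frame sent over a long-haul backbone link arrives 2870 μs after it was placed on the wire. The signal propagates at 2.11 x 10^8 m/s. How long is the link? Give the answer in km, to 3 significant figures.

606 km

d = s × t_prop = 211000000 × 0.00287 = 606 km.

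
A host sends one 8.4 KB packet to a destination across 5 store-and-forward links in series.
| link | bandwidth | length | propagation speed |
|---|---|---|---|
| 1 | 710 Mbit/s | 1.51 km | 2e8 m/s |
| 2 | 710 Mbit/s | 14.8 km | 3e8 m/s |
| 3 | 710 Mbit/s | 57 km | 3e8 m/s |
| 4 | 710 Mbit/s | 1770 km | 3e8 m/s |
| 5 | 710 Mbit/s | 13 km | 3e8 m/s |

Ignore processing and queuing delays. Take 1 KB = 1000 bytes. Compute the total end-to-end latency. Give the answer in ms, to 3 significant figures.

6.66 ms

L = 67200 bits.
Transmission delay per hop = L/R = 67200/710000000 = 0.0946479 ms; 5 hops → 0.473239 ms.
Propagation delays (d/s per hop): 0.00755, 0.0493333, 0.19, 5.9, 0.0433333 ms; sum = 6.19022 ms.
End-to-end = 6.66 ms.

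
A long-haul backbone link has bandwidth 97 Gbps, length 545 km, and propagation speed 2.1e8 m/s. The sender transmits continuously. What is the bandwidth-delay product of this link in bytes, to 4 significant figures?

31470000 bytes

Propagation delay = 545000 / 210000000 = 0.00259524 s.
BDP = R × t_prop = 97000000000 × 0.00259524 = 251738000 bits.
In bytes: 251738000/8 = 31470000 bytes.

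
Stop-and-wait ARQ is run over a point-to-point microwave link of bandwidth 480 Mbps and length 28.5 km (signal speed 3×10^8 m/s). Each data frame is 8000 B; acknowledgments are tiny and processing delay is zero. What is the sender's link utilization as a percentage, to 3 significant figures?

t_tx = L/R = 64000/480000000 = 0.000133333 s.
t_prop = 28500/300000000 = 9.5e-05 s; RTT = 0.00019 s.
Cycle = t_tx + RTT = 0.000323333 s.
Utilization = t_tx / cycle = 0.000133333/0.000323333 = 41.2 %.

41.2 %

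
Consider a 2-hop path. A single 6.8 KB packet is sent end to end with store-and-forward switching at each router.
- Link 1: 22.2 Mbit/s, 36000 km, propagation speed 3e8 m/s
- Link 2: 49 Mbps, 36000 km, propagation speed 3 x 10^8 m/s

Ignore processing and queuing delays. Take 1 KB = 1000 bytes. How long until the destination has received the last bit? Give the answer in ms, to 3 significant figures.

L = 54400 bits.
Transmission delays (L/R per hop): 2.45045, 1.1102 ms; sum = 3.56065 ms.
Propagation delays (d/s per hop): 120, 120 ms; sum = 240 ms.
End-to-end = 244 ms.

244 ms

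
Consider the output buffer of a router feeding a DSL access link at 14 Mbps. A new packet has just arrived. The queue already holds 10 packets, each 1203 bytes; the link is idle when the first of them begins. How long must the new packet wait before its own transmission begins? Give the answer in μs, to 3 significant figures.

Each queued packet: L/R = 9624/14000000 = 687.429 μs.
10 queued → 6874.29 μs.
Queuing delay = 6870 μs.

6870 μs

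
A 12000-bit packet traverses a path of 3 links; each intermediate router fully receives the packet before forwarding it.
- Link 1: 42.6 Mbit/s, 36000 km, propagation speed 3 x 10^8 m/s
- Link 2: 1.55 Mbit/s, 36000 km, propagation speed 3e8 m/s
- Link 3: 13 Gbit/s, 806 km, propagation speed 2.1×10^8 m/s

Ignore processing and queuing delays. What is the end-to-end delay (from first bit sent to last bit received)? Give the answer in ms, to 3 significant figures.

Transmission delays (L/R per hop): 0.28169, 7.74194, 0.000923077 ms; sum = 8.02455 ms.
Propagation delays (d/s per hop): 120, 120, 3.8381 ms; sum = 243.838 ms.
End-to-end = 252 ms.

252 ms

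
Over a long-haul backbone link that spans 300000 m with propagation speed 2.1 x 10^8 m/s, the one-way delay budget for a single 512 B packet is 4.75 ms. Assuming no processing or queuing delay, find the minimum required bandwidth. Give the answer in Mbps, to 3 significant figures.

L = 4096 bits.
Propagation delay = 300000 / 210000000 = 1.42857 ms.
Transmission budget = 4.75 − 1.42857 = 3.32143 ms.
R ≥ L / t_tx = 4096 bits / 0.00332143 s = 1.23 Mbps.

1.23 Mbps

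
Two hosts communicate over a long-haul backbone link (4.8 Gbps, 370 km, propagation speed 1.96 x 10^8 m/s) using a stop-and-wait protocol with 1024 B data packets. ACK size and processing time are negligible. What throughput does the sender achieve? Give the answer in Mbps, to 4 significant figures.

2.169 Mbps

t_tx = L/R = 8192/4800000000 = 1.70667e-06 s.
t_prop = 370000/196000000 = 0.00188776 s; RTT = 0.00377551 s.
Cycle = t_tx + RTT = 0.00377722 s.
Throughput = L / cycle = 8192 / 0.00377722 = 2.169 Mbps.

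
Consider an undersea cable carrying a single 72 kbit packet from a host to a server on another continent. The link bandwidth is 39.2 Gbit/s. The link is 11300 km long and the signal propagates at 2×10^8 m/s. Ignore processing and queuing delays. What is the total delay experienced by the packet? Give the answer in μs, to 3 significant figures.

L = 72000 bits.
Transmission delay = L/R = 72000 / 39200000000 = 1.83673 μs.
Propagation delay = d/s = 11300000 m / 200000000 m/s = 56500 μs.
Total = 56500 μs.

56500 μs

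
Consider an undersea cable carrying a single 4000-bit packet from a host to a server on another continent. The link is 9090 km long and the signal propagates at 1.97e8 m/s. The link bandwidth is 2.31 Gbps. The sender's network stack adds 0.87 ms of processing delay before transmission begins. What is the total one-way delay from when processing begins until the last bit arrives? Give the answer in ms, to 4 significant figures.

47.01 ms

Transmission delay = L/R = 4000 / 2310000000 = 0.0017316 ms.
Propagation delay = d/s = 9090000 m / 197000000 m/s = 46.1421 ms.
Plus processing delay 0.87 ms = 0.87 ms.
Total = 47.01 ms.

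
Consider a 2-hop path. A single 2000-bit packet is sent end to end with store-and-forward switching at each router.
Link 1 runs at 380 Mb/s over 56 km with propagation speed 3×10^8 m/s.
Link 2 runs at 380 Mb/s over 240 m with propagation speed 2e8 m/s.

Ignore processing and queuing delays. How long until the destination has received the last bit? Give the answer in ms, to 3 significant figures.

0.198 ms

Transmission delay per hop = L/R = 2000/380000000 = 0.00526316 ms; 2 hops → 0.0105263 ms.
Propagation delays (d/s per hop): 0.186667, 0.0012 ms; sum = 0.187867 ms.
End-to-end = 0.198 ms.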